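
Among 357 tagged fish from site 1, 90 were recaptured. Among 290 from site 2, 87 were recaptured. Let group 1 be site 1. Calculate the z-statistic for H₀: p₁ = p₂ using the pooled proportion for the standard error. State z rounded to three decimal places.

p̂₁ = 90/357 = 0.25210, p̂₂ = 87/290 = 0.30000.
Pooling: p̂ = 177/647 = 0.27357.
SE = √[p̂(1−p̂)(1/n₁+1/n₂)] = √[0.27357·0.72643·(1/357+1/290)] ≈ 0.035241.
z = -0.04790/0.035241 = -1.359.

z = -1.359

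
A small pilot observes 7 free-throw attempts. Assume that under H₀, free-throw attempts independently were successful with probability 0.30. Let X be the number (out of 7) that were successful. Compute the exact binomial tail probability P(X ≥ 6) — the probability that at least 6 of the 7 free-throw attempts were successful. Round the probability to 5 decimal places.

X is binomial with n = 7 and p = 0.30.
P(X ≥ 6) = C(7,6)·0.30^6·0.70^1 + C(7,7)·0.30^7·0.70^0.
= 0.003572 + 0.000219 = 0.00379.

P = 0.00379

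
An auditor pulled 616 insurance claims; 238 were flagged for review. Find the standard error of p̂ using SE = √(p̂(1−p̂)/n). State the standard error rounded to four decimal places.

The sample proportion is 238/616 = 0.38636.
p̂(1−p̂) = 0.38636·0.61364 = 0.237086.
Dividing by n and taking the root: √0.000384880 = 0.0196.

SE = 0.0196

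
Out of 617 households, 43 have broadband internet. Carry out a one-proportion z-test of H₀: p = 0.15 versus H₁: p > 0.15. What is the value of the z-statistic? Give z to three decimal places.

z = -5.587

Sample proportion p̂ = 43/617 = 0.06969.
Null standard error: √(0.15·0.85/617) = √0.000206645 = 0.014375.
z = (p̂ − p₀)/SE = (0.06969 − 0.15)/0.014375 = -5.587.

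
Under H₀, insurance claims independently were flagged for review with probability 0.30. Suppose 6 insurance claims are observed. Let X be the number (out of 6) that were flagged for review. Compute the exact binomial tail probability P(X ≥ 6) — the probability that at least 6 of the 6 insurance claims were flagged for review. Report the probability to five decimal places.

P = 0.00073

X ~ Binomial(n=6, p=0.30).
P(X ≥ 6) = C(6,6)·0.30^6·0.70^0.
= 0.000729 = 0.00073.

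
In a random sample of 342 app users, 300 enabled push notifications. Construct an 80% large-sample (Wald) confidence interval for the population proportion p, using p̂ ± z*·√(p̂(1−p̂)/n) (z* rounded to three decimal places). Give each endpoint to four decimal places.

(0.8544, 0.8999)

p̂ = 300/342 = 0.87719.
SE(p̂) = √(0.87719·0.12281/342) = 0.017748.
z* = 1.282 at the 80% level.
Margin of error: 1.282 × 0.017748 = 0.02275.
Interval: 0.87719 ± 0.02275 → (0.8544, 0.8999).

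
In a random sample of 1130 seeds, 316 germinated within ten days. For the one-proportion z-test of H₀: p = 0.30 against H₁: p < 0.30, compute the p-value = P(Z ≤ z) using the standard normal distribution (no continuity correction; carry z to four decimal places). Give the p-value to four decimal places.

p-value = 0.0677

Sample proportion p̂ = 316/1130 = 0.27965.
SE₀ = √(0.30·0.70/1130) = 0.013632.
z = (p̂ − p₀)/SE = (316/1130 − 0.30)/0.013632 ≈ -1.4931.
From the standard normal, P(Z ≤ z) = 0.0677.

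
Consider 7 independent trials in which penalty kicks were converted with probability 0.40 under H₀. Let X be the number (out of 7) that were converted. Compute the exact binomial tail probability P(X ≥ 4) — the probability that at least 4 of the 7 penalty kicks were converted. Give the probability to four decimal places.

X ~ Binomial(n=7, p=0.40).
P(X ≥ 4) = C(7,4)·0.40^4·0.60^3 + C(7,5)·0.40^5·0.60^2 + C(7,6)·0.40^6·0.60^1 + C(7,7)·0.40^7·0.60^0.
= 0.193536 + 0.077414 + 0.017203 + 0.001638 = 0.2898.

P = 0.2898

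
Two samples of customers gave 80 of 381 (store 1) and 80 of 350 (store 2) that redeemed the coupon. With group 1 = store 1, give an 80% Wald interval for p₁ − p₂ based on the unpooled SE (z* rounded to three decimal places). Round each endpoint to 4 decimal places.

(-0.0579, 0.0207)

p̂₁ = 80/381 = 0.20997, p̂₂ = 80/350 = 0.22857; p̂₁ − p̂₂ = -0.01860.
SE = √(0.000435393 + 0.000503790) = √0.000939183 = 0.030646.
z* = 1.282 at the 80% level. Margin = 1.282·0.030646 = 0.03929.
Interval: -0.01860 ± 0.03929 → (-0.0579, 0.0207).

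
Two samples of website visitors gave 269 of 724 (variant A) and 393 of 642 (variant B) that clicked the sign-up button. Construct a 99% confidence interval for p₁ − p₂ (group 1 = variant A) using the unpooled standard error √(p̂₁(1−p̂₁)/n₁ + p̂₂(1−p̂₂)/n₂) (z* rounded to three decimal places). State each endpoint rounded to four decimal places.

p̂₁ = 0.37155, p̂₂ = 0.61215, so the observed difference is -0.24060.
SE = √(0.000322514 + 0.000369817) = √0.000692331 = 0.026312.
z* = 2.576 at the 99% level. Margin of error = 0.06778.
CI: -0.24060 ± 0.06778 = (-0.3084, -0.1728).

(-0.3084, -0.1728)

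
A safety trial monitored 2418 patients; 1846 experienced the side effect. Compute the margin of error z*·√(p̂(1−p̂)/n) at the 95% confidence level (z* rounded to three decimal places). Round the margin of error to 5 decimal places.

ME = 0.01694

With x = 1846 successes in n = 2418, p̂ = 0.76344.
Standard error of p̂: √(0.180599/2418) = √0.000074689 = 0.008642.
For 95% confidence, z* = 1.960.
So ME = 0.01694.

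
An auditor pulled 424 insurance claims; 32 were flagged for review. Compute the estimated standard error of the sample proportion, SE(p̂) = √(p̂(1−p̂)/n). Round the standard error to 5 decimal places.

SE = 0.01283

With x = 32 successes in n = 424, p̂ = 0.07547.
p̂(1−p̂) = 0.069774.
SE = √(0.069774/424) = √0.000164561 = 0.01283.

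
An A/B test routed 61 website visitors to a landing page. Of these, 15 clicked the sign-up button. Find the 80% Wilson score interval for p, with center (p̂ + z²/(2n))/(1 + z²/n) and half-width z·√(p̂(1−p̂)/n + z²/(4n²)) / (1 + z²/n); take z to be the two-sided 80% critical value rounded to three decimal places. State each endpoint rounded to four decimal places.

p̂ = 15/61 = 0.24590; z = 1.282, so z² = 1.643524.
1 + z²/n = 1.026943.
Center = (0.24590 + 0.013472)/1.026943 = 0.25257.
Radicand: p̂(1−p̂)/n + z²/(4n²) = 0.003039902 + 0.000110422 = 0.003150324.
Half-width = 1.282·√0.003150324/1.026943 = 0.07007.
So the interval runs from 0.1825 to 0.3226.

(0.1825, 0.3226)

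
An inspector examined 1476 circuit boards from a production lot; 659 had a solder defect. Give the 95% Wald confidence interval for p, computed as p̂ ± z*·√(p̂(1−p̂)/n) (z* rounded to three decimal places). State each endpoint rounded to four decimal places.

The sample proportion is 659/1476 = 0.44648.
Standard error of p̂: √(0.247135/1476) = √0.000167436 = 0.012940.
For 95% confidence, z* = 1.960.
Margin of error: 1.960 × 0.012940 = 0.02536.
Interval: 0.44648 ± 0.02536 → (0.4211, 0.4718).

(0.4211, 0.4718)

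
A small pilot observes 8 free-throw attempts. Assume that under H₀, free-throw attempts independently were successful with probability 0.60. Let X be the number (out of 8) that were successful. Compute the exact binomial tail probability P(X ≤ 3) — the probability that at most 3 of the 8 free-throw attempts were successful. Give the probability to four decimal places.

X is binomial with n = 8 and p = 0.60.
P(X ≤ 3) = C(8,0)·0.60^0·0.40^8 + C(8,1)·0.60^1·0.40^7 + C(8,2)·0.60^2·0.40^6 + C(8,3)·0.60^3·0.40^5.
= 0.000655 + 0.007864 + 0.041288 + 0.123863 = 0.1737.

P = 0.1737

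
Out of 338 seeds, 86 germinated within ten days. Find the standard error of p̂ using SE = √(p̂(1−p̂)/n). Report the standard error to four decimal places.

SE = 0.0237

p̂ = 86/338 = 0.25444.
p̂(1−p̂) = 0.189700.
SE = √(0.189700/338) = √0.000561243 = 0.0237.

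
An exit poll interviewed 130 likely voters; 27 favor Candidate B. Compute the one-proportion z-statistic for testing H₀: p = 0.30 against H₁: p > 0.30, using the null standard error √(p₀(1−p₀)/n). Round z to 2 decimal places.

With x = 27 successes in n = 130, p̂ = 0.20769.
SE₀ = √(0.30·0.70/130) = 0.040192.
z = (p̂ − p₀)/SE = (0.20769 − 0.30)/0.040192 = -2.30.

z = -2.30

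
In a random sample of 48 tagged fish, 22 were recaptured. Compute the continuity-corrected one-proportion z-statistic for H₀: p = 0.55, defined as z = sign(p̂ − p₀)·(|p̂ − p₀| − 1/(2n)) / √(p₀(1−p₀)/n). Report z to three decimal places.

With x = 22 successes in n = 48, p̂ = 0.45833. p̂ − p₀ = -0.091667.
Continuity correction 1/(2n) = 1/96 = 0.010417.
Corrected numerator: |-0.091667| − 0.010417 = 0.081250.
Null standard error: √(0.55·0.45/48) = √0.005156250 = 0.071807.
z = −0.081250/0.071807 = -1.132.

z = -1.132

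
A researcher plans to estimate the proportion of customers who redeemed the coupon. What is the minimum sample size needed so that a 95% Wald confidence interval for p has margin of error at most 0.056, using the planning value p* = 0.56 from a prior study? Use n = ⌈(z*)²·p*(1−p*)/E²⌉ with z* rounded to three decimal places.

n = 302

For 95% confidence, z* = 1.960.
p*(1−p*) = 0.56·0.44 = 0.2464.
(z*)²·p*(1−p*)/E² = 3.841600·0.2464/0.003136 = 301.840.
⌈301.840⌉ = 302.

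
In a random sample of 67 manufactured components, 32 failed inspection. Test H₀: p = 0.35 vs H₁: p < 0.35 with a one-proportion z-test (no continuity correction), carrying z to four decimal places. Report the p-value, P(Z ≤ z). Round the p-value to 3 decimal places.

p-value = 0.986

Sample proportion p̂ = 32/67 = 0.47761.
Under H₀, SE = √(p₀(1−p₀)/n) = √(0.35·0.65/67) = √0.003395522 = 0.058271.
Test statistic (full precision, shown to 4 dp): z = (32/67 − 0.35)/SE₀ ≈ 2.1900.
p-value = P(Z ≤ z) with z = 2.1900 → 0.986.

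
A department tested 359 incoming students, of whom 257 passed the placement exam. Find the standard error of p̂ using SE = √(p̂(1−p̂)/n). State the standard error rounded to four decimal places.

p̂ = 257/359 = 0.71588.
p̂(1−p̂) = 0.203396.
SE = √(0.203396/359) = √0.000566563 = 0.0238.

SE = 0.0238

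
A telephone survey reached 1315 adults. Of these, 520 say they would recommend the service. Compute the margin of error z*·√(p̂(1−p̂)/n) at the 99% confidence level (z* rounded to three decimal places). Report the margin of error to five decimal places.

With x = 520 successes in n = 1315, p̂ = 0.39544.
SE = √(p̂(1−p̂)/n) = √(0.239067/1315) = 0.013483.
The 99% critical value is z* = 2.576.
Margin of error = z*·SE = 2.576 × 0.013483 = 0.03473.

ME = 0.03473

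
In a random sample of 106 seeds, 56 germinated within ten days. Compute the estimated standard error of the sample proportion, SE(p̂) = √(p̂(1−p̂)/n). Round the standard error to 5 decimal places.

With x = 56 successes in n = 106, p̂ = 0.52830.
p̂(1−p̂) = 0.52830·0.47170 = 0.249199.
SE = √(0.249199/106) = √0.002350934 = 0.04849.

SE = 0.04849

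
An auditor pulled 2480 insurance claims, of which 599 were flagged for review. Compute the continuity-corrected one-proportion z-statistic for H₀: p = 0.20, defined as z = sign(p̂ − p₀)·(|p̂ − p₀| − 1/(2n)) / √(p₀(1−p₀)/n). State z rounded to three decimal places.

The sample proportion is 599/2480 = 0.24153. p̂ − p₀ = 0.041532.
1/(2n) = 0.000202.
Corrected numerator: |0.041532| − 0.000202 = 0.041330.
Null standard error: √(0.20·0.80/2480) = √0.000064516 = 0.008032.
z = +0.041330/0.008032 = 5.146.

z = 5.146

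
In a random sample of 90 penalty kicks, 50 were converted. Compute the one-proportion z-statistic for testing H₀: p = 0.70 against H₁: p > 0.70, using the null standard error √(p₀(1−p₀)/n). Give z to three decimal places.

Sample proportion p̂ = 50/90 = 0.55556.
Null standard error: √(0.70·0.30/90) = √0.002333333 = 0.048305.
Test statistic: z = -0.14444/0.048305 = -2.990.

z = -2.990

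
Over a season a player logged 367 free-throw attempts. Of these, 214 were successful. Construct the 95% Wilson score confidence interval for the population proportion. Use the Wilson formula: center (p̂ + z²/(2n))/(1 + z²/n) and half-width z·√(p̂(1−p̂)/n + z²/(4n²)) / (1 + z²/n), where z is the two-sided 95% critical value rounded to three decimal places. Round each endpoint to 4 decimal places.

Here p̂ = 214/367 = 0.58311 and z = 1.960 (z² = 3.841600).
1 + z²/n = 1.010468.
Adjusted center: (0.58311 + z²/(2n))/1.010468 = 0.58225.
Radicand: p̂(1−p̂)/n + z²/(4n²) = 0.000662380 + 0.000007131 = 0.000669511.
Half-width = 1.960·√0.000669511/1.010468 = 0.05019.
Interval: 0.58225 ± 0.05019 → (0.5321, 0.6324).

(0.5321, 0.6324)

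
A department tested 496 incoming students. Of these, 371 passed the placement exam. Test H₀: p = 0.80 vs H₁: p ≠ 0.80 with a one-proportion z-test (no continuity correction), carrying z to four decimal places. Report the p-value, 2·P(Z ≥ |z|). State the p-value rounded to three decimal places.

p̂ = 371/496 = 0.74798.
SE₀ = √(0.80·0.20/496) = 0.017961.
z = (p̂ − p₀)/SE = (371/496 − 0.80)/0.017961 ≈ -2.8961.
p-value = 2·P(Z ≥ |z|) with z = -2.8961 → 0.004.

p-value = 0.004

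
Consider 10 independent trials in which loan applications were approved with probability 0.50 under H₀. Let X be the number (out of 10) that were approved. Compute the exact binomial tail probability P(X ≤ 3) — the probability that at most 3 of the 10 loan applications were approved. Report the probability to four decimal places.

P = 0.1719

X ~ Binomial(n=10, p=0.50).
P(X ≤ 3) = C(10,0)·0.50^0·0.50^10 + C(10,1)·0.50^1·0.50^9 + C(10,2)·0.50^2·0.50^8 + C(10,3)·0.50^3·0.50^7.
= 0.000977 + 0.009766 + 0.043945 + 0.117188 = 0.1719.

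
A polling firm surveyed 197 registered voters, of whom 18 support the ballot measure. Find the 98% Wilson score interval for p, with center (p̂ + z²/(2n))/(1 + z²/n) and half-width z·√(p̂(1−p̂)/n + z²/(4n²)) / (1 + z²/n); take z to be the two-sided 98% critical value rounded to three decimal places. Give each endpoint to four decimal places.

(0.0539, 0.1507)

p̂ = 18/197 = 0.09137; z = 2.326, so z² = 5.410276.
Denominator 1 + z²/n = 1 + 5.410276/197 = 1.027463.
Adjusted center: (0.09137 + z²/(2n))/1.027463 = 0.10229.
Radicand: p̂(1−p̂)/n + z²/(4n²) = 0.000421431 + 0.000034852 = 0.000456283.
Half-width = z·√(radicand)/denom = 2.326·0.021361/1.027463 = 0.04836.
CI: 0.10229 ± 0.04836 = (0.0539, 0.1507).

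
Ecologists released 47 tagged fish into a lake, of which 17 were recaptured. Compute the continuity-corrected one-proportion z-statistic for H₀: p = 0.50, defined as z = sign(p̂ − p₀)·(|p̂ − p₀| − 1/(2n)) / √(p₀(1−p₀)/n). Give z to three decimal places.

z = -1.750

Sample proportion p̂ = 17/47 = 0.36170. p̂ − p₀ = -0.138298.
Continuity correction 1/(2n) = 1/94 = 0.010638.
Corrected numerator: |-0.138298| − 0.010638 = 0.127660.
Under H₀, SE = √(p₀(1−p₀)/n) = √(0.50·0.50/47) = √0.005319149 = 0.072932.
z = (−)0.127660/0.072932 = -1.750.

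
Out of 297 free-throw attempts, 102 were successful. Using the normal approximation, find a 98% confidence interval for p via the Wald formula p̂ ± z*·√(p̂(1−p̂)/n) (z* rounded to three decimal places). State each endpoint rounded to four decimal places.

(0.2793, 0.4075)

Sample proportion p̂ = 102/297 = 0.34343.
SE = √(p̂(1−p̂)/n) = √(0.225487/297) = 0.027554.
The 98% critical value is z* = 2.326.
Margin = 2.326·0.027554 = 0.06409.
So the interval runs from 0.2793 to 0.4075.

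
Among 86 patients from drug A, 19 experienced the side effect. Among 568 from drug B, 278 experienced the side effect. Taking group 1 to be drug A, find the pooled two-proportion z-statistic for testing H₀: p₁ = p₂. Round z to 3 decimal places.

z = -4.661

Sample proportions: p̂₁ = 19/86 = 0.22093 and p̂₂ = 278/568 = 0.48944.
Pooled p̂ = (19+278)/(86+568) = 297/654 = 0.45413.
Pooled SE = √[0.2478958·0.01338847] ≈ 0.057610.
z = (p̂₁ − p̂₂)/SE = (0.22093 − 0.48944)/0.057610 = -0.26851/0.057610 = -4.661.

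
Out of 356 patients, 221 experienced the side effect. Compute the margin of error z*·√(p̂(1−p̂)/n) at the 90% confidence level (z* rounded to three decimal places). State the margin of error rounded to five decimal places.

The sample proportion is 221/356 = 0.62079.
SE = √(p̂(1−p̂)/n) = √(0.235411/356) = 0.025715.
z* = 1.645 at the 90% level.
ME = 1.645·0.025715 = 0.04230.

ME = 0.04230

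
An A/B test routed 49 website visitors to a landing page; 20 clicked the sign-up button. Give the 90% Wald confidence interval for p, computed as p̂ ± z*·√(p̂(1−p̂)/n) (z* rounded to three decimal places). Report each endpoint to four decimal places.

p̂ = 20/49 = 0.40816.
Standard error of p̂: √(0.241566/49) = √0.004929919 = 0.070213.
The 90% critical value is z* = 1.645.
Margin = 1.645·0.070213 = 0.11550.
Interval: 0.40816 ± 0.11550 → (0.2927, 0.5237).

(0.2927, 0.5237)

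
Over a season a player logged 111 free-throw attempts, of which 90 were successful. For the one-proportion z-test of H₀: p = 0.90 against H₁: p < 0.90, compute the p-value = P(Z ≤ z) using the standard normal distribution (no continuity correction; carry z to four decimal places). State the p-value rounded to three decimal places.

Sample proportion p̂ = 90/111 = 0.81081.
Under H₀, SE = √(p₀(1−p₀)/n) = √(0.90·0.10/111) = √0.000810811 = 0.028475.
Test statistic (full precision, shown to 4 dp): z = (90/111 − 0.90)/SE₀ ≈ -3.1322.
p-value = P(Z ≤ z) with z = -3.1322 → 0.001.

p-value = 0.001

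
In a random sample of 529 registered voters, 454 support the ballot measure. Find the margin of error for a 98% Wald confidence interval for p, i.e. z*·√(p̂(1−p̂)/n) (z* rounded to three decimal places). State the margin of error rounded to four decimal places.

ME = 0.0353

The sample proportion is 454/529 = 0.85822.
Standard error of p̂: √(0.121676/529) = √0.000230012 = 0.015166.
For 98% confidence, z* = 2.326.
ME = 2.326·0.015166 = 0.0353.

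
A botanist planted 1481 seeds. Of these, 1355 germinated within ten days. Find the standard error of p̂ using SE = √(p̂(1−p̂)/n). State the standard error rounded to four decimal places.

p̂ = 1355/1481 = 0.91492.
p̂(1−p̂) = 0.91492·0.08508 = 0.077841.
SE = √(0.077841/1481) = √0.000052560 = 0.0072.

SE = 0.0072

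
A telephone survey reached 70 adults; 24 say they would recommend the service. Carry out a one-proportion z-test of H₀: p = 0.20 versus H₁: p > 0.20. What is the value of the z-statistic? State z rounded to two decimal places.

The sample proportion is 24/70 = 0.34286.
Null standard error: √(0.20·0.80/70) = √0.002285714 = 0.047809.
z = (0.34286 − 0.20)/0.047809 = 0.14286/0.047809 = 2.99.

z = 2.99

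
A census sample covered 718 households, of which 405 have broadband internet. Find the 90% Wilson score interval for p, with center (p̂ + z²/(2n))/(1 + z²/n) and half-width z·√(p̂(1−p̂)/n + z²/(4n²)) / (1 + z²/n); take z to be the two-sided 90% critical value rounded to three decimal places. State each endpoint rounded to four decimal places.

(0.5334, 0.5942)

Here p̂ = 405/718 = 0.56407 and z = 1.645 (z² = 2.706025).
1 + z²/n = 1.003769.
Center = (0.56407 + 0.001884)/1.003769 = 0.56383.
Radicand: p̂(1−p̂)/n + z²/(4n²) = 0.000342473 + 0.000001312 = 0.000343785.
Half-width = 1.645·√0.000343785/1.003769 = 0.03039.
CI: 0.56383 ± 0.03039 = (0.5334, 0.5942).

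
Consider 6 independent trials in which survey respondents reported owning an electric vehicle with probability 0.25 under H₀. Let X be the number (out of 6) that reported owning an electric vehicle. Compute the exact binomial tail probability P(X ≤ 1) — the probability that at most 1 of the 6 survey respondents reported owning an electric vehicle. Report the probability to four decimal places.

X is binomial with n = 6 and p = 0.25.
P(X ≤ 1) = C(6,0)·0.25^0·0.75^6 + C(6,1)·0.25^1·0.75^5.
= 0.177979 + 0.355957 = 0.5339.

P = 0.5339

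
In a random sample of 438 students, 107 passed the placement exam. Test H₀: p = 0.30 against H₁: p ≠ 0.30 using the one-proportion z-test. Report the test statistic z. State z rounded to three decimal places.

Sample proportion p̂ = 107/438 = 0.24429.
SE₀ = √(0.30·0.70/438) = 0.021896.
z = (0.24429 − 0.30)/0.021896 = -0.05571/0.021896 = -2.544.

z = -2.544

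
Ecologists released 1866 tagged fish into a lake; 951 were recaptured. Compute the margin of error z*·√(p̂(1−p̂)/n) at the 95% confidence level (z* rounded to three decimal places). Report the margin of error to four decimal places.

With x = 951 successes in n = 1866, p̂ = 0.50965.
Standard error of p̂: √(0.249907/1866) = √0.000133927 = 0.011573.
z* = 1.960 at the 95% level.
Margin of error = z*·SE = 1.960 × 0.011573 = 0.0227.

ME = 0.0227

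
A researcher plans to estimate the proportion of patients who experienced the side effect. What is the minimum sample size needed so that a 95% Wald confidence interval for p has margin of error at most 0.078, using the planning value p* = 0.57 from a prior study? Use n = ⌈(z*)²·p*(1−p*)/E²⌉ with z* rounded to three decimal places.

n = 155

For 95% confidence, z* = 1.960.
p*(1−p*) = 0.2451.
Required n before rounding: 3.841600 × 0.2451 / 0.078² = 154.763.
⌈154.763⌉ = 155.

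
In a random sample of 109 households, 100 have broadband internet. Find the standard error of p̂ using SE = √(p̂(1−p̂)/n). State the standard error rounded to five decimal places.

The sample proportion is 100/109 = 0.91743.
p̂(1−p̂) = 0.91743·0.08257 = 0.075752.
Dividing by n and taking the root: √0.000694972 = 0.02636.

SE = 0.02636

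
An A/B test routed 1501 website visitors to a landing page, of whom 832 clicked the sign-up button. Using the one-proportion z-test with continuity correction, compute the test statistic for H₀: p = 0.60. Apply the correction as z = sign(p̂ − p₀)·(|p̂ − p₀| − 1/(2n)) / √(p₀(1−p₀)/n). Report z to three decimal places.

With x = 832 successes in n = 1501, p̂ = 0.55430. p̂ − p₀ = -0.045703.
1/(2n) = 0.000333.
Corrected numerator: |-0.045703| − 0.000333 = 0.045370.
Null standard error: √(0.60·0.40/1501) = √0.000159893 = 0.012645.
z = −0.045370/0.012645 = -3.588.

z = -3.588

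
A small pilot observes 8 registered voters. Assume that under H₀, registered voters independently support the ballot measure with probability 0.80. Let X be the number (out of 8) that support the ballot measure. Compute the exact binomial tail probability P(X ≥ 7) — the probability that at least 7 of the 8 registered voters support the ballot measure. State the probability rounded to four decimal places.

P = 0.5033

X is binomial with n = 8 and p = 0.80.
P(X ≥ 7) = C(8,7)·0.80^7·0.20^1 + C(8,8)·0.80^8·0.20^0.
= 0.335544 + 0.167772 = 0.5033.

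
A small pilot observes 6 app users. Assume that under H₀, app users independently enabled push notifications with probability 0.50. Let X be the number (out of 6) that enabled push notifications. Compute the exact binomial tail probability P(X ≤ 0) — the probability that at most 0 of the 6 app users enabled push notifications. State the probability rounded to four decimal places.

X ~ Binomial(n=6, p=0.50).
P(X ≤ 0) = C(6,0)·0.50^0·0.50^6.
= 0.015625 = 0.0156.

P = 0.0156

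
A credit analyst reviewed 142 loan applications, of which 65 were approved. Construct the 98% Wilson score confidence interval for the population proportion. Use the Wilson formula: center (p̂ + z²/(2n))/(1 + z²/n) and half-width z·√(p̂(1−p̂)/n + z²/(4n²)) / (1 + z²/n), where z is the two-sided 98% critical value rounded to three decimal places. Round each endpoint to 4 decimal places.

(0.3638, 0.5548)

p̂ = 65/142 = 0.45775; z = 2.326, so z² = 5.410276.
1 + z²/n = 1.038101.
Center = (0.45775 + 0.019050)/1.038101 = 0.45930.
Radicand: p̂(1−p̂)/n + z²/(4n²) = 0.001747990 + 0.000067078 = 0.001815068.
Half-width = 2.326·√0.001815068/1.038101 = 0.09546.
CI: 0.45930 ± 0.09546 = (0.3638, 0.5548).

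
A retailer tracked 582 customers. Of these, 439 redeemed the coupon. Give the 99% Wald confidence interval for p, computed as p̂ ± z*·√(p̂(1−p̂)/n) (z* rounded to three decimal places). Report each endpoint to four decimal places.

p̂ = 439/582 = 0.75430.
Standard error of p̂: √(0.185334/582) = √0.000318443 = 0.017845.
z* = 2.576 at the 99% level.
Margin = 2.576·0.017845 = 0.04597.
So the interval runs from 0.7083 to 0.8003.

(0.7083, 0.8003)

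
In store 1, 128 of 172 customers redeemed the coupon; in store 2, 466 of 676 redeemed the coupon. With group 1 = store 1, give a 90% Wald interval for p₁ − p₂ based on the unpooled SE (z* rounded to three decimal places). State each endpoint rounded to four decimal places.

p̂₁ = 0.74419, p̂₂ = 0.68935, so the observed difference is 0.05484.
SE = √(0.001106821 + 0.000316785) = √0.001423606 = 0.037731.
z* = 1.645 at the 90% level. Margin of error = 0.06207.
CI: 0.05484 ± 0.06207 = (-0.0072, 0.1169).

(-0.0072, 0.1169)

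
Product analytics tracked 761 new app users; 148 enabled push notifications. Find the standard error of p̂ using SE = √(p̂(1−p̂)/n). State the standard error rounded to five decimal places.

SE = 0.01435

The sample proportion is 148/761 = 0.19448.
p̂(1−p̂) = 0.19448·0.80552 = 0.156658.
SE = √(0.156658/761) = 0.01435.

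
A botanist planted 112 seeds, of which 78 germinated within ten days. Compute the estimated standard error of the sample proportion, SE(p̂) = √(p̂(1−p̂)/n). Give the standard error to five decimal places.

SE = 0.04345

With x = 78 successes in n = 112, p̂ = 0.69643.
p̂(1−p̂) = 0.69643·0.30357 = 0.211415.
Dividing by n and taking the root: √0.001887634 = 0.04345.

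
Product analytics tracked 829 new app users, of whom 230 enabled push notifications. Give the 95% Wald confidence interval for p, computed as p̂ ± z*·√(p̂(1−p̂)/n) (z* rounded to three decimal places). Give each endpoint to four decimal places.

The sample proportion is 230/829 = 0.27744.
SE(p̂) = √(0.27744·0.72256/829) = 0.015551.
The 95% critical value is z* = 1.960.
Margin = 1.960·0.015551 = 0.03048.
Interval: 0.27744 ± 0.03048 → (0.2470, 0.3079).

(0.2470, 0.3079)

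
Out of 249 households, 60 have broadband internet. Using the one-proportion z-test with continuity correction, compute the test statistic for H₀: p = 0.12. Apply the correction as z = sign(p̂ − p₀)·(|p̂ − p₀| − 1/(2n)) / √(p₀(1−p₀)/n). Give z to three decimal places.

The sample proportion is 60/249 = 0.24096. p̂ − p₀ = 0.120964.
Continuity correction 1/(2n) = 1/498 = 0.002008.
Corrected numerator: |0.120964| − 0.002008 = 0.118956.
Under H₀, SE = √(p₀(1−p₀)/n) = √(0.12·0.88/249) = √0.000424096 = 0.020594.
z = +0.118956/0.020594 = 5.776.

z = 5.776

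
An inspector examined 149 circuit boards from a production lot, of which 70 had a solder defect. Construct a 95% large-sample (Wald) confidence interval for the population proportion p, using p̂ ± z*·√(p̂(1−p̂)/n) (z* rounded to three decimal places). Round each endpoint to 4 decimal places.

The sample proportion is 70/149 = 0.46980.
SE = √(p̂(1−p̂)/n) = √(0.249088/149) = 0.040887.
z* = 1.960 at the 95% level.
Margin of error: 1.960 × 0.040887 = 0.08014.
Interval: 0.46980 ± 0.08014 → (0.3897, 0.5499).

(0.3897, 0.5499)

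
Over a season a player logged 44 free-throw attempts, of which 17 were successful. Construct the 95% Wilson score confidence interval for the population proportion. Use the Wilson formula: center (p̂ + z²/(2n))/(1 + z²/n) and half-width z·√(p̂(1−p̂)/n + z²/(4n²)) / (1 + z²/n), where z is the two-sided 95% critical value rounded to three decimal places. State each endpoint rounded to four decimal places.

Here p̂ = 17/44 = 0.38636 and z = 1.960 (z² = 3.841600).
1 + z²/n = 1.087309.
Adjusted center: (0.38636 + z²/(2n))/1.087309 = 0.39549.
Radicand: p̂(1−p̂)/n + z²/(4n²) = 0.005388336 + 0.000496074 = 0.005884410.
Half-width = z·√(radicand)/denom = 1.960·0.076710/1.087309 = 0.13828.
CI: 0.39549 ± 0.13828 = (0.2572, 0.5338).

(0.2572, 0.5338)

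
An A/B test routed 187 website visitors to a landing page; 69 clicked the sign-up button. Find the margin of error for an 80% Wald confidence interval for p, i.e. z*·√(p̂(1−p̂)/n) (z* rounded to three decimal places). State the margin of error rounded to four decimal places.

ME = 0.0452

Sample proportion p̂ = 69/187 = 0.36898.
Standard error of p̂: √(0.232835/187) = √0.001245106 = 0.035286.
For 80% confidence, z* = 1.282.
So ME = 0.0452.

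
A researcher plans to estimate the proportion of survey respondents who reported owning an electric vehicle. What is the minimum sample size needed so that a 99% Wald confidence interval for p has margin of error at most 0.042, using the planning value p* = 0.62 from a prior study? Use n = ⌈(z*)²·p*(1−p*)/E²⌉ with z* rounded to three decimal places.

The 99% critical value is z* = 2.576.
p*(1−p*) = 0.2356.
(z*)²·p*(1−p*)/E² = 6.635776·0.2356/0.001764 = 886.275.
Rounding up, n = 887.

n = 887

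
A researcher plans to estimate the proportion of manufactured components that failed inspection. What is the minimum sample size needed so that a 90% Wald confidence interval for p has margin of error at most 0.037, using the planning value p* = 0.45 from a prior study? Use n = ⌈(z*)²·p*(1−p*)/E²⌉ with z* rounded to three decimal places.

The 90% critical value is z* = 1.645.
p*(1−p*) = 0.45·0.55 = 0.2475.
(z*)²·p*(1−p*)/E² = 2.706025·0.2475/0.001369 = 489.219.
Rounding up, n = 490.

n = 490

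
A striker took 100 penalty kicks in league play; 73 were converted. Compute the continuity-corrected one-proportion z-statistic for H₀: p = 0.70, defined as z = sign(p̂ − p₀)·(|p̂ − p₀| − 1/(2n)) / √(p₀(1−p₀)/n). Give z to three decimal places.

z = 0.546

Sample proportion p̂ = 73/100 = 0.73000. p̂ − p₀ = 0.030000.
1/(2n) = 0.005000.
Corrected numerator: |0.030000| − 0.005000 = 0.025000.
Under H₀, SE = √(p₀(1−p₀)/n) = √(0.70·0.30/100) = √0.002100000 = 0.045826.
z = +0.025000/0.045826 = 0.546.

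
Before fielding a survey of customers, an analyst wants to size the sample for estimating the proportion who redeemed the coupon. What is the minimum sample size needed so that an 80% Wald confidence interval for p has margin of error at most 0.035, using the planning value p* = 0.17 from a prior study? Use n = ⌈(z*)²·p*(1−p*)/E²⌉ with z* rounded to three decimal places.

n = 190

For 80% confidence, z* = 1.282.
p*(1−p*) = 0.1411.
Required n before rounding: 1.643524 × 0.1411 / 0.035² = 189.307.
⌈189.307⌉ = 190.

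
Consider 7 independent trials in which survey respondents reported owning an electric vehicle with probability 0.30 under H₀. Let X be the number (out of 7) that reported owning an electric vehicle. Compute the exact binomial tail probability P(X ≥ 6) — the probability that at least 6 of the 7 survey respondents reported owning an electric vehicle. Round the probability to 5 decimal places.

X is binomial with n = 7 and p = 0.30.
P(X ≥ 6) = C(7,6)·0.30^6·0.70^1 + C(7,7)·0.30^7·0.70^0.
= 0.003572 + 0.000219 = 0.00379.

P = 0.00379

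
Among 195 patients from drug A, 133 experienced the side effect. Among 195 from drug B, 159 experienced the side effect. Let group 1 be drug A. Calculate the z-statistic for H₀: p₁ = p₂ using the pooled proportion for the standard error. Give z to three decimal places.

p̂₁ = 133/195 = 0.68205, p̂₂ = 159/195 = 0.81538.
Pooling: p̂ = 292/390 = 0.74872.
SE = √[p̂(1−p̂)(1/n₁+1/n₂)] = √[0.74872·0.25128·(1/195+1/195)] ≈ 0.043928.
z = -0.13333/0.043928 = -3.035.

z = -3.035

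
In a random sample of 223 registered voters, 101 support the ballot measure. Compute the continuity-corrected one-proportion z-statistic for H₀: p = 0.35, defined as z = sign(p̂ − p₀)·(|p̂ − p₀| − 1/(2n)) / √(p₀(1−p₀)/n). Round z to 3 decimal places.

With x = 101 successes in n = 223, p̂ = 0.45291. p̂ − p₀ = 0.102915.
1/(2n) = 0.002242.
Corrected numerator: |0.102915| − 0.002242 = 0.100673.
SE₀ = √(0.35·0.65/223) = 0.031940.
z = +0.100673/0.031940 = 3.152.

z = 3.152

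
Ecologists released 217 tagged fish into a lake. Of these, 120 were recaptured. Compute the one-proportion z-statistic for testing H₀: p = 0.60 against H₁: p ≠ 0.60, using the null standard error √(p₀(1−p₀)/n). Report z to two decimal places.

p̂ = 120/217 = 0.55300.
Under H₀, SE = √(p₀(1−p₀)/n) = √(0.60·0.40/217) = √0.001105991 = 0.033256.
z = (0.55300 − 0.60)/0.033256 = -0.04700/0.033256 = -1.41.

z = -1.41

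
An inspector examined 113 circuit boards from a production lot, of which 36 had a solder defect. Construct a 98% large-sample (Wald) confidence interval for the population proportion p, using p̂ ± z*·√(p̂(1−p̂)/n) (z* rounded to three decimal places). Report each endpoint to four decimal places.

The sample proportion is 36/113 = 0.31858.
Standard error of p̂: √(0.217088/113) = √0.001921135 = 0.043831.
For 98% confidence, z* = 2.326.
Margin = 2.326·0.043831 = 0.10195.
Interval: 0.31858 ± 0.10195 → (0.2166, 0.4205).

(0.2166, 0.4205)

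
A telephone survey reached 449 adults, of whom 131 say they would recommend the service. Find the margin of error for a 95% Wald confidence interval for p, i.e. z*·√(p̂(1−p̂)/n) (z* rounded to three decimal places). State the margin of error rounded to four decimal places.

ME = 0.0420

p̂ = 131/449 = 0.29176.
SE(p̂) = √(0.29176·0.70824/449) = 0.021453.
For 95% confidence, z* = 1.960.
So ME = 0.0420.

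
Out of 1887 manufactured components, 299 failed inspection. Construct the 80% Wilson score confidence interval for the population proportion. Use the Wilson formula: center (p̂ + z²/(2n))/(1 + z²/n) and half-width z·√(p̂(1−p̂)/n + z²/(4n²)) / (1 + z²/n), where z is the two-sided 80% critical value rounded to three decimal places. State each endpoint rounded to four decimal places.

Here p̂ = 299/1887 = 0.15845 and z = 1.282 (z² = 1.643524).
Denominator 1 + z²/n = 1 + 1.643524/1887 = 1.000871.
Center = (0.15845 + 0.000435)/1.000871 = 0.15875.
Radicand: p̂(1−p̂)/n + z²/(4n²) = 0.000070665 + 0.000000115 = 0.000070780.
Half-width = 1.282·√0.000070780/1.000871 = 0.01078.
CI: 0.15875 ± 0.01078 = (0.1480, 0.1695).

(0.1480, 0.1695)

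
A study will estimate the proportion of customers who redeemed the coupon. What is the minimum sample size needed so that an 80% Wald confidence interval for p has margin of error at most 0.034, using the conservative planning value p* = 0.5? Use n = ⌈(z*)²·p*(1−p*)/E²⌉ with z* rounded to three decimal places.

z* = 1.282 at the 80% level.
p*(1−p*) = 0.2500.
(z*)²·p*(1−p*)/E² = 1.643524·0.2500/0.001156 = 355.433.
⌈355.433⌉ = 356.

n = 356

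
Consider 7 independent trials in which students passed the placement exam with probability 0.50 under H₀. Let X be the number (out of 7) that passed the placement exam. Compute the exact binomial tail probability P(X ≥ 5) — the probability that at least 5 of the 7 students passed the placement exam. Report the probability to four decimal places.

P = 0.2266

X is binomial with n = 7 and p = 0.50.
P(X ≥ 5) = C(7,5)·0.50^5·0.50^2 + C(7,6)·0.50^6·0.50^1 + C(7,7)·0.50^7·0.50^0.
= 0.164062 + 0.054688 + 0.007812 = 0.2266.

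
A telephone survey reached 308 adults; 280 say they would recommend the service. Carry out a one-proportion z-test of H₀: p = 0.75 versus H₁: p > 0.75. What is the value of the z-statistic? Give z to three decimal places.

With x = 280 successes in n = 308, p̂ = 0.90909.
SE₀ = √(0.75·0.25/308) = 0.024673.
Test statistic: z = 0.15909/0.024673 = 6.448.

z = 6.448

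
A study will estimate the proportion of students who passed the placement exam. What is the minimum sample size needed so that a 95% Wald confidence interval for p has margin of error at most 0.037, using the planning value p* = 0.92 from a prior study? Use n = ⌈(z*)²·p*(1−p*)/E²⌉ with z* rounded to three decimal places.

n = 207

For 95% confidence, z* = 1.960.
p*(1−p*) = 0.92·0.08 = 0.0736.
(z*)²·p*(1−p*)/E² = 3.841600·0.0736/0.001369 = 206.532.
Rounding up, n = 207.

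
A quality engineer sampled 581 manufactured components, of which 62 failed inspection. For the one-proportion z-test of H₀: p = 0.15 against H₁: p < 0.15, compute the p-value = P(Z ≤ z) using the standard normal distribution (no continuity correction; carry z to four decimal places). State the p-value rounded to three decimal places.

With x = 62 successes in n = 581, p̂ = 0.10671.
SE₀ = √(0.15·0.85/581) = 0.014814.
z = (p̂ − p₀)/SE = (62/581 − 0.15)/0.014814 ≈ -2.9221.
From the standard normal, P(Z ≤ z) = 0.002.

p-value = 0.002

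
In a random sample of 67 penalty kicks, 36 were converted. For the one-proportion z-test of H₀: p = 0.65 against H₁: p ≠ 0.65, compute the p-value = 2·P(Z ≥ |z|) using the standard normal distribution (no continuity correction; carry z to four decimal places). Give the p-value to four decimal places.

Sample proportion p̂ = 36/67 = 0.53731.
SE₀ = √(0.65·0.35/67) = 0.058271.
z = (p̂ − p₀)/SE = (36/67 − 0.65)/0.058271 ≈ -1.9338.
From the standard normal, 2·P(Z ≥ |z|) = 0.0531.

p-value = 0.0531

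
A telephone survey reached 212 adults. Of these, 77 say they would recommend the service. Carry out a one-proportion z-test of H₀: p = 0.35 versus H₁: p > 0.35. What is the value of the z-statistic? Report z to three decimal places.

z = 0.403

p̂ = 77/212 = 0.36321.
Under H₀, SE = √(p₀(1−p₀)/n) = √(0.35·0.65/212) = √0.001073113 = 0.032758.
z = (p̂ − p₀)/SE = (0.36321 − 0.35)/0.032758 = 0.403.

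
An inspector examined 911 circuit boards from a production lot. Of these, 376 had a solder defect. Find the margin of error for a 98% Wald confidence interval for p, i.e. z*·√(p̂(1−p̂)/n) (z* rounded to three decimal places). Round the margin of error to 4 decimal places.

ME = 0.0379

With x = 376 successes in n = 911, p̂ = 0.41273.
Standard error of p̂: √(0.242385/911) = √0.000266064 = 0.016311.
The 98% critical value is z* = 2.326.
So ME = 0.0379.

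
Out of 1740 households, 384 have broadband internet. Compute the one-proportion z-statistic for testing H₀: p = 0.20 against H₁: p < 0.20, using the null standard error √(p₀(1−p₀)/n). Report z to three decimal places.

z = 2.158

With x = 384 successes in n = 1740, p̂ = 0.22069.
SE₀ = √(0.20·0.80/1740) = 0.009589.
z = (0.22069 − 0.20)/0.009589 = 0.02069/0.009589 = 2.158.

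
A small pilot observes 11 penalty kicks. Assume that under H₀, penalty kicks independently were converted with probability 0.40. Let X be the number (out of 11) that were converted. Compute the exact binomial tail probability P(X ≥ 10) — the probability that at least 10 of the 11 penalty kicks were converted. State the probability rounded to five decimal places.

X is binomial with n = 11 and p = 0.40.
P(X ≥ 10) = C(11,10)·0.40^10·0.60^1 + C(11,11)·0.40^11·0.60^0.
= 0.000692 + 0.000042 = 0.00073.

P = 0.00073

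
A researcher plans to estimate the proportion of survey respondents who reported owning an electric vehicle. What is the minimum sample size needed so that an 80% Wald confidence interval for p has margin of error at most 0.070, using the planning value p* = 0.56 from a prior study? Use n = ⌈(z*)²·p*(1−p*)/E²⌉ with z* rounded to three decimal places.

n = 83

For 80% confidence, z* = 1.282.
p*(1−p*) = 0.56·0.44 = 0.2464.
(z*)²·p*(1−p*)/E² = 1.643524·0.2464/0.004900 = 82.646.
⌈82.646⌉ = 83.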